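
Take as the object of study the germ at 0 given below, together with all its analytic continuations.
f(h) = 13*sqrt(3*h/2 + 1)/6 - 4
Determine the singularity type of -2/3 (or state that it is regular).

The term (13/6)*sqrt(1 - h/(-2/3)) has argument 1 - -2/3/(-2/3) = 0 at -2/3: a square-root (algebraic, two-sheeted) branch point; the remaining terms are analytic or single-valued there.

The point is an algebraic (square-root) branch point.


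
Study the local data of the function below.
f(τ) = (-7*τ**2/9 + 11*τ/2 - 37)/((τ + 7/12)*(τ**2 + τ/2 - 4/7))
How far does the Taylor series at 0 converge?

The radius of convergence is -1/4 + (1/28)*sqrt(497).

Denominator factor (τ + 7/12): pole of order 1 at -7/12, modulus 7/12.
Denominator factor (τ**2 + τ/2 - 4/7): discriminant 71/28, real irrational roots -1/4 + (1/28)*sqrt(497) and -1/4 - (1/28)*sqrt(497); poles of order 1, moduli -1/4 + (1/28)*sqrt(497) and 1/4 + (1/28)*sqrt(497).
The radius of convergence is the smallest modulus among the singular points: -1/4 + (1/28)*sqrt(497).


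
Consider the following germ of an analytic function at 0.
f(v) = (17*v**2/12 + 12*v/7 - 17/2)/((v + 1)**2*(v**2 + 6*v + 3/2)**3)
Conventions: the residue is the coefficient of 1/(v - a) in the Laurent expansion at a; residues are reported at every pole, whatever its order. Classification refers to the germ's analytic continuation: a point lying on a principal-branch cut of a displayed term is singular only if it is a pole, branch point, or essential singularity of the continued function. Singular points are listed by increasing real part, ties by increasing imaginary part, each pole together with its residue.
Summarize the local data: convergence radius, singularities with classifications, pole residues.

Denominator factor (v + 1)^2: pole of order 2 at -1, modulus 1.
Denominator factor (v**2 + 6*v + 3/2)^3: discriminant 30, real irrational roots -3 + (1/2)*sqrt(30) and -3 - (1/2)*sqrt(30); poles of order 3, moduli 3 - (1/2)*sqrt(30) and 3 + (1/2)*sqrt(30).
The radius of convergence is the smallest modulus among the singular points: 3 - (1/2)*sqrt(30).
The factor v**2 + 6*v + 3/2 splits as (v - a)(v - a') with a = -3 - (1/2)*sqrt(30), a' = -3 + (1/2)*sqrt(30). At the order-3 pole a set g(v) = (v - a)^3*f(v) = [(17*v**2/12 + 12*v/7 - 17/2)/(v + 1)**2] / (v - a')^3.
Order-3 pole: residue = g''(a)/2; g''(-3 - (1/2)*sqrt(30)) = -36788/50421 + (12060103/90757800)*sqrt(30), so the residue is -18394/50421 + (12060103/181515600)*sqrt(30).
At the order-2 pole -1 set g(v) = (v - (-1))^2*f(v) = (17*v**2/12 + 12*v/7 - 17/2)/(v**2 + 6*v + 3/2)**3.
Order-2 pole: residue = g'(a); g'(-1) = 36788/50421, so the residue is 36788/50421.
The factor v**2 + 6*v + 3/2 splits as (v - a)(v - a') with a = -3 + (1/2)*sqrt(30), a' = -3 - (1/2)*sqrt(30). At the order-3 pole a set g(v) = (v - a)^3*f(v) = [(17*v**2/12 + 12*v/7 - 17/2)/(v + 1)**2] / (v - a')^3.
Order-3 pole: residue = g''(a)/2; g''(-3 + (1/2)*sqrt(30)) = -36788/50421 - (12060103/90757800)*sqrt(30), so the residue is -18394/50421 - (12060103/181515600)*sqrt(30).
List the singular points by increasing real part (a conjugate pair: the negative imaginary part first).

Radius of convergence at 0: 3 - (1/2)*sqrt(30).
At -3 - (1/2)*sqrt(30): a pole of order 3; residue -18394/50421 + (12060103/181515600)*sqrt(30).
At -1: a pole of order 2; residue 36788/50421.
At -3 + (1/2)*sqrt(30): a pole of order 3; residue -18394/50421 - (12060103/181515600)*sqrt(30).


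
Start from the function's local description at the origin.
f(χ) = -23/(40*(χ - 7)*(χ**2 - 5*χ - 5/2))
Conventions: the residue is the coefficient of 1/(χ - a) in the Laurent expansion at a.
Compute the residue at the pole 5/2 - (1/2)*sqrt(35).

The residue is 1/40 - (9/1400)*sqrt(35).

The factor χ**2 - 5*χ - 5/2 splits as (χ - a)(χ - a') with a = 5/2 - (1/2)*sqrt(35), a' = 5/2 + (1/2)*sqrt(35). At the order-1 pole a set g(χ) = (χ - a)*f(χ) = [-23/(40*(χ - 7))] / (χ - a').
Simple pole: residue = g(a) at a = 5/2 - (1/2)*sqrt(35), which is 1/40 - (9/1400)*sqrt(35).


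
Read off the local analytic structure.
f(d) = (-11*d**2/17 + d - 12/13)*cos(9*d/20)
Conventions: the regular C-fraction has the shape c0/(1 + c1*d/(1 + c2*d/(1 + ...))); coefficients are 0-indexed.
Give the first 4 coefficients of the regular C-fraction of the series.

The regular C-fraction coefficients are [-12/13, 13/12, -70243/132600, 2389614033/3104740600].

Taylor coefficients (expand at 0): a_0 = -12/13, a_1 = 1, a_2 = -24469/44200, a_3 = -81/800.
c0 = a_0 = -12/13. Peel one level at a time: if S = 1 + c*d/S' with S'(0) = 1, then c is the d-coefficient of S and S' = c*d/(S - 1).
S_1 = c0/f = 1 + (13/12)*d + (70243/122400)*d^2 + ...; c1 = 13/12.
S_2 = c1*d/(S_1 - 1) = 1 + (-70243/132600)*d + (796538011/1953640000)*d^2 + ...; c2 = -70243/132600.
S_3 = c2*d/(S_2 - 1) = 1 + (2389614033/3104740600)*d + ...; c3 = 2389614033/3104740600.


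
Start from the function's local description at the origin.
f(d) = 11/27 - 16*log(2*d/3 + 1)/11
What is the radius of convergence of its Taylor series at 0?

The radius of convergence is 3/2.

Branch term (-16/11)*log(1 - d/(-3/2)): its argument vanishes at d = -3/2, a logarithmic branch point, modulus 3/2.
The radius of convergence is the smallest modulus among the singular points: 3/2.


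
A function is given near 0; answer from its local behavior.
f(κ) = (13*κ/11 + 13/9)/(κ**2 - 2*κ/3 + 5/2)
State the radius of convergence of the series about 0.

The radius of convergence is (1/2)*sqrt(10).

Denominator factor (κ**2 - 2*κ/3 + 5/2): discriminant -86/9, complex-conjugate roots (1/3) + ((1/6)*sqrt(86))*i and (1/3) - ((1/6)*sqrt(86))*i; poles of order 1, moduli (1/2)*sqrt(10) and (1/2)*sqrt(10).
The radius of convergence is the smallest modulus among the singular points: (1/2)*sqrt(10).


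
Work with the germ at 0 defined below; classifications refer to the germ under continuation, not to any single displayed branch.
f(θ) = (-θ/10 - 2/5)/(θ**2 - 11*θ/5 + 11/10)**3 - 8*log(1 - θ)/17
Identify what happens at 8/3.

Denominator factors: θ**2 - 11*θ/5 + 11/10 = 211/90 at θ = 8/3 — none vanishes.
Branch term log(1 - θ/(1)): argument at 8/3 is -5/3, nonzero, so 8/3 is not its branch point (a point on a principal cut is still regular for the continued germ).
So the germ continues analytically to 8/3.

The point is a regular point.


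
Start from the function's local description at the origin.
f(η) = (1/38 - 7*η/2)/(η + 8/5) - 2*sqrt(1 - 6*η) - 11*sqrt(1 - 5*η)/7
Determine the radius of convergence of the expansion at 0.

The radius of convergence is 1/6.

Denominator factor (η + 8/5): pole of order 1 at -8/5, modulus 8/5.
Branch term (-11/7)*sqrt(1 - η/(1/5)): its argument vanishes at η = 1/5, a square-root branch point, modulus 1/5.
Branch term (-2)*sqrt(1 - η/(1/6)): its argument vanishes at η = 1/6, a square-root branch point, modulus 1/6.
The radius of convergence is the smallest modulus among the singular points: 1/6.


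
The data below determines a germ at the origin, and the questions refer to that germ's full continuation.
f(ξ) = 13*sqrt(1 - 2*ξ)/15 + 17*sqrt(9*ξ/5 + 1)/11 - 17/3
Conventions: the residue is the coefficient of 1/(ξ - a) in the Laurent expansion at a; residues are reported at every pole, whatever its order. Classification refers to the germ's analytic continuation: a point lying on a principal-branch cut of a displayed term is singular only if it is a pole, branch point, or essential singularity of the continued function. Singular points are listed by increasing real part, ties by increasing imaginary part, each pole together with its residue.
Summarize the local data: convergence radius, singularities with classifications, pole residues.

Radius of convergence at 0: 1/2.
At -5/9: an algebraic (square-root) branch point.
At 1/2: an algebraic (square-root) branch point.

Branch term (17/11)*sqrt(1 - ξ/(-5/9)): its argument vanishes at ξ = -5/9, a square-root branch point, modulus 5/9.
Branch term (13/15)*sqrt(1 - ξ/(1/2)): its argument vanishes at ξ = 1/2, a square-root branch point, modulus 1/2.
The radius of convergence is the smallest modulus among the singular points: 1/2.
List the singular points by increasing real part (a conjugate pair: the negative imaginary part first).


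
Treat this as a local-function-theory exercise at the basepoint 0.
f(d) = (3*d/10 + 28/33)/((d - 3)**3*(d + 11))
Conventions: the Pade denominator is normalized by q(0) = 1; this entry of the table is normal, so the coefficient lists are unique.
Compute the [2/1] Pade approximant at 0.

The Pade approximant has numerator coefficients [-28/9801, -15867617/8117874270, -10148938/20294685675]; denominator coefficients [1, -2635186/4555485].

Taylor coefficients needed (expand at 0): a_0 = -28/9801, a_1 = -3889/1078110, a_2 = -9203/3557763, a_3 = -2635186/1761092685.
Write the denominator as Q(d) = 1 + q1*d. Requiring Q*f - P = O(d^4) with deg P <= 2 kills the coefficients of d^3..d^3 in Q*f:
  d^3: a_3 + q1*a_2 = 0, i.e. -2635186/1761092685 + (-9203/3557763)*q1 = 0.
Solving this linear system: q1 = -2635186/4555485.
The numerator is Q*f truncated at degree 2: P0 = a_0 = -28/9801; P1 = a_1 + q1*a_0 = -15867617/8117874270; P2 = a_2 + q1*a_1 = -10148938/20294685675.


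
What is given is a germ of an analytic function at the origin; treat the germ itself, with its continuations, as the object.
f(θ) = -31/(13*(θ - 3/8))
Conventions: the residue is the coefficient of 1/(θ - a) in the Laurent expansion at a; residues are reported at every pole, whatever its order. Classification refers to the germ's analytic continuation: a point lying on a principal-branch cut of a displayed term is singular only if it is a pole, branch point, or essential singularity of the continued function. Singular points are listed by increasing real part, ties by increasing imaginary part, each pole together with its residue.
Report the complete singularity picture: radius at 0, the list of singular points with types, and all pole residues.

Denominator factor (θ - 3/8): pole of order 1 at 3/8, modulus 3/8.
The radius of convergence is the smallest modulus among the singular points: 3/8.
At the order-1 pole 3/8 set g(θ) = (θ - (3/8))*f(θ) = -31/13.
Simple pole: residue = g(a) at a = 3/8, which is -31/13.

Radius of convergence at 0: 3/8.
At 3/8: a pole of order 1; residue -31/13.


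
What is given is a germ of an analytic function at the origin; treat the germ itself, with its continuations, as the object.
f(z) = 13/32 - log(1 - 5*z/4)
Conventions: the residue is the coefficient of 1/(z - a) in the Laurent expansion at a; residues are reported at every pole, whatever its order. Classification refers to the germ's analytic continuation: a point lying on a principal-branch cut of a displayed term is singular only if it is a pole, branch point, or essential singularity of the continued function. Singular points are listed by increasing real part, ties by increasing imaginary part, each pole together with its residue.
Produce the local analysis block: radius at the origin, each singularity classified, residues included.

Radius of convergence at 0: 4/5.
At 4/5: a logarithmic branch point.

Branch term (-1)*log(1 - z/(4/5)): its argument vanishes at z = 4/5, a logarithmic branch point, modulus 4/5.
The radius of convergence is the smallest modulus among the singular points: 4/5.


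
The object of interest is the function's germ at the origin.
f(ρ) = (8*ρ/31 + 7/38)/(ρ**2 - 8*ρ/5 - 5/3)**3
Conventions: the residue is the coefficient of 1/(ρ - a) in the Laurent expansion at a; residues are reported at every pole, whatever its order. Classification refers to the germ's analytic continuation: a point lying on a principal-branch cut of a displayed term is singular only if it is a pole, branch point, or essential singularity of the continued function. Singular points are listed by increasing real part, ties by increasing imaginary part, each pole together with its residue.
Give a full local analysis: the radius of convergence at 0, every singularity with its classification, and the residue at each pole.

Radius of convergence at 0: -4/5 + (1/15)*sqrt(519).
At 4/5 - (1/15)*sqrt(519): a pole of order 3; residue -(38829375/97589610016)*sqrt(519).
At 4/5 + (1/15)*sqrt(519): a pole of order 3; residue (38829375/97589610016)*sqrt(519).

Denominator factor (ρ**2 - 8*ρ/5 - 5/3)^3: discriminant 692/75, real irrational roots 4/5 + (1/15)*sqrt(519) and 4/5 - (1/15)*sqrt(519); poles of order 3, moduli 4/5 + (1/15)*sqrt(519) and -4/5 + (1/15)*sqrt(519).
The radius of convergence is the smallest modulus among the singular points: -4/5 + (1/15)*sqrt(519).
The factor ρ**2 - 8*ρ/5 - 5/3 splits as (ρ - a)(ρ - a') with a = 4/5 - (1/15)*sqrt(519), a' = 4/5 + (1/15)*sqrt(519). At the order-3 pole a set g(ρ) = (ρ - a)^3*f(ρ) = [8*ρ/31 + 7/38] / (ρ - a')^3.
Order-3 pole: residue = g''(a)/2; g''(4/5 - (1/15)*sqrt(519)) = -(38829375/48794805008)*sqrt(519), so the residue is -(38829375/97589610016)*sqrt(519).
The factor ρ**2 - 8*ρ/5 - 5/3 splits as (ρ - a)(ρ - a') with a = 4/5 + (1/15)*sqrt(519), a' = 4/5 - (1/15)*sqrt(519). At the order-3 pole a set g(ρ) = (ρ - a)^3*f(ρ) = [8*ρ/31 + 7/38] / (ρ - a')^3.
Order-3 pole: residue = g''(a)/2; g''(4/5 + (1/15)*sqrt(519)) = (38829375/48794805008)*sqrt(519), so the residue is (38829375/97589610016)*sqrt(519).
List the singular points by increasing real part (a conjugate pair: the negative imaginary part first).


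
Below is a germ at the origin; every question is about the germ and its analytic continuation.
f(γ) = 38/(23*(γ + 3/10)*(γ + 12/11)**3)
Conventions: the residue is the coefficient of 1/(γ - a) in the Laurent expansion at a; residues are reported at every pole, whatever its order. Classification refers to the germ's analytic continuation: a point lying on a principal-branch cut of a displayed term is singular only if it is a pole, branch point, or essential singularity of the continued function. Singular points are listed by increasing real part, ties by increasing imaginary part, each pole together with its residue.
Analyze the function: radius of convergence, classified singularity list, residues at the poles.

Denominator factor (γ + 3/10): pole of order 1 at -3/10, modulus 3/10.
Denominator factor (γ + 12/11)^3: pole of order 3 at -12/11, modulus 12/11.
The radius of convergence is the smallest modulus among the singular points: 3/10.
At the order-3 pole -12/11 set g(γ) = (γ - (-12/11))^3*f(γ) = 38/(23*(γ + 3/10)).
Order-3 pole: residue = g''(a)/2; g''(-12/11) = -101156000/15145569, so the residue is -50578000/15145569.
At the order-1 pole -3/10 set g(γ) = (γ - (-3/10))*f(γ) = 38/(23*(γ + 12/11)**3).
Simple pole: residue = g(a) at a = -3/10, which is 50578000/15145569.
List the singular points by increasing real part (a conjugate pair: the negative imaginary part first).

Radius of convergence at 0: 3/10.
At -12/11: a pole of order 3; residue -50578000/15145569.
At -3/10: a pole of order 1; residue 50578000/15145569.


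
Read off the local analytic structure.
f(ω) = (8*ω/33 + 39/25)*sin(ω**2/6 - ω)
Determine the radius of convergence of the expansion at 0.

The radius of convergence is infinite.

The factor sin(ω**2/6 - ω) is entire and contributes no finite singular point.
The polynomial part has no poles.
No finite singular points: the Taylor series at 0 converges everywhere.


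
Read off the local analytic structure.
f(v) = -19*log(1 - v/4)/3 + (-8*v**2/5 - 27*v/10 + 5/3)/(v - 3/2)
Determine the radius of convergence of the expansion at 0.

The radius of convergence is 3/2.

Denominator factor (v - 3/2): pole of order 1 at 3/2, modulus 3/2.
Branch term (-19/3)*log(1 - v/(4)): its argument vanishes at v = 4, a logarithmic branch point, modulus 4.
The radius of convergence is the smallest modulus among the singular points: 3/2.


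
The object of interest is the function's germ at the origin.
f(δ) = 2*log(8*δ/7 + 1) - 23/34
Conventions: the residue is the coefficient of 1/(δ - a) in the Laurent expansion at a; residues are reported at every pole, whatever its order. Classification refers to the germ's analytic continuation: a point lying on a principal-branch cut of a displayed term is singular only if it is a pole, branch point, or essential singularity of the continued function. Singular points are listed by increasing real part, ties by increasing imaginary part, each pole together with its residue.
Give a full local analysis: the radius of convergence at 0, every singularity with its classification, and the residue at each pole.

Radius of convergence at 0: 7/8.
At -7/8: a logarithmic branch point.

Branch term (2)*log(1 - δ/(-7/8)): its argument vanishes at δ = -7/8, a logarithmic branch point, modulus 7/8.
The radius of convergence is the smallest modulus among the singular points: 7/8.


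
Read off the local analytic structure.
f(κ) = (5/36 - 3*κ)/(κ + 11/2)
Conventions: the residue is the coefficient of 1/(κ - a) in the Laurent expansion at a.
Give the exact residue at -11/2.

At the order-1 pole -11/2 set g(κ) = (κ - (-11/2))*f(κ) = 5/36 - 3*κ.
Simple pole: residue = g(a) at a = -11/2, which is 599/36.

The residue is 599/36.


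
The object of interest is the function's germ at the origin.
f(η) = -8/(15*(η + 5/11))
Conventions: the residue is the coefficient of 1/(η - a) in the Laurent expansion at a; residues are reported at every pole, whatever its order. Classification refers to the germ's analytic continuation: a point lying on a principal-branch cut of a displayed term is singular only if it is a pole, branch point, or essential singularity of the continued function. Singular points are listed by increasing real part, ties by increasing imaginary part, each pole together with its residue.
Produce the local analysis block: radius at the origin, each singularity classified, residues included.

Denominator factor (η + 5/11): pole of order 1 at -5/11, modulus 5/11.
The radius of convergence is the smallest modulus among the singular points: 5/11.
At the order-1 pole -5/11 set g(η) = (η - (-5/11))*f(η) = -8/15.
Simple pole: residue = g(a) at a = -5/11, which is -8/15.

Radius of convergence at 0: 5/11.
At -5/11: a pole of order 1; residue -8/15.


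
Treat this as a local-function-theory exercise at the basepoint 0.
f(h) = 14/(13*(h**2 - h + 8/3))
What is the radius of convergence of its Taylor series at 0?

Denominator factor (h**2 - h + 8/3): discriminant -29/3, complex-conjugate roots (1/2) + ((1/6)*sqrt(87))*i and (1/2) - ((1/6)*sqrt(87))*i; poles of order 1, moduli (2/3)*sqrt(6) and (2/3)*sqrt(6).
The radius of convergence is the smallest modulus among the singular points: (2/3)*sqrt(6).

The radius of convergence is (2/3)*sqrt(6).


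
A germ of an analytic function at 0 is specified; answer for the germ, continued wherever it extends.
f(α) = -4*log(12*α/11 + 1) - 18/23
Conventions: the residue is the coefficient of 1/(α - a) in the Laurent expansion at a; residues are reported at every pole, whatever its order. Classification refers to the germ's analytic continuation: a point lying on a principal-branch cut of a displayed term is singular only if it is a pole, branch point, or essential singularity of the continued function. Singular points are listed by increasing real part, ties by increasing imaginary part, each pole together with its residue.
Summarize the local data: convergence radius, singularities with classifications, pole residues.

Branch term (-4)*log(1 - α/(-11/12)): its argument vanishes at α = -11/12, a logarithmic branch point, modulus 11/12.
The radius of convergence is the smallest modulus among the singular points: 11/12.

Radius of convergence at 0: 11/12.
At -11/12: a logarithmic branch point.


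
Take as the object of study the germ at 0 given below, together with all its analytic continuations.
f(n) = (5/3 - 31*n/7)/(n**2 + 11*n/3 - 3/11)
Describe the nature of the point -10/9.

Denominator factors: n**2 + 11*n/3 - 3/11 = -2773/891 at n = -10/9 — none vanishes.
So the germ continues analytically to -10/9.

The point is a regular point.


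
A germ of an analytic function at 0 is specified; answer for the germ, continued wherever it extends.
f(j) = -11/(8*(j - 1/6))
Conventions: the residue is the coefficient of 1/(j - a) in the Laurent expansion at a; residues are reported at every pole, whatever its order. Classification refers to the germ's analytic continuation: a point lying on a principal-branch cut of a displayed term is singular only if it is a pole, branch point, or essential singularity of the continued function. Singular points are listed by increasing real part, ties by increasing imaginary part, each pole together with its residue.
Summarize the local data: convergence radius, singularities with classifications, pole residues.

Radius of convergence at 0: 1/6.
At 1/6: a pole of order 1; residue -11/8.

Denominator factor (j - 1/6): pole of order 1 at 1/6, modulus 1/6.
The radius of convergence is the smallest modulus among the singular points: 1/6.
At the order-1 pole 1/6 set g(j) = (j - (1/6))*f(j) = -11/8.
Simple pole: residue = g(a) at a = 1/6, which is -11/8.


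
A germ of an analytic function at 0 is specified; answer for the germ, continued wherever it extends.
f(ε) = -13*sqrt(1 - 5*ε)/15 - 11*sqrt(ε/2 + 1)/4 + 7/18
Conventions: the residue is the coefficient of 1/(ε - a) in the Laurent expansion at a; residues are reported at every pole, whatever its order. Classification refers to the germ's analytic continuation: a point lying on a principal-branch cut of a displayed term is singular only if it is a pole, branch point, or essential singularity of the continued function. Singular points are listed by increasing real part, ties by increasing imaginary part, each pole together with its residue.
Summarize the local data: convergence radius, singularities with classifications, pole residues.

Radius of convergence at 0: 1/5.
At -2: an algebraic (square-root) branch point.
At 1/5: an algebraic (square-root) branch point.

Branch term (-11/4)*sqrt(1 - ε/(-2)): its argument vanishes at ε = -2, a square-root branch point, modulus 2.
Branch term (-13/15)*sqrt(1 - ε/(1/5)): its argument vanishes at ε = 1/5, a square-root branch point, modulus 1/5.
The radius of convergence is the smallest modulus among the singular points: 1/5.
List the singular points by increasing real part (a conjugate pair: the negative imaginary part first).


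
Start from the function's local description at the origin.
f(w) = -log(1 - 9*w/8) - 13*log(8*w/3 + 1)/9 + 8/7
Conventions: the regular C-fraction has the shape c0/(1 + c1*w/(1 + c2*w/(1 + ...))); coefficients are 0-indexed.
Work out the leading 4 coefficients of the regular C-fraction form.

Taylor coefficients (expand at 0): a_0 = 8/7, a_1 = -589/216, a_2 = 59809/10368, a_3 = -3230725/373248.
c0 = a_0 = 8/7. Peel one level at a time: if S = 1 + c*w/S' with S'(0) = 1, then c is the w-coefficient of S and S' = c*w/(S - 1).
S_1 = c0/f = 1 + (4123/1728)*w + (1927261/2985984)*w^2 + ...; c1 = 4123/1728.
S_2 = c1*w/(S_1 - 1) = 1 + (-275323/1017792)*w + (3119761343/2397917952)*w^2 + ...; c2 = -275323/1017792.
S_3 = c2*w/(S_2 - 1) = 1 + (3119761343/648660988)*w + ...; c3 = 3119761343/648660988.

The regular C-fraction coefficients are [8/7, 4123/1728, -275323/1017792, 3119761343/648660988].


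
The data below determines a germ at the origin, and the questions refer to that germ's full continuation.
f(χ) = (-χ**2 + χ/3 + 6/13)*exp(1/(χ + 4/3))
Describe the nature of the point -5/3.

The point is a regular point.

There is no denominator, hence no pole anywhere.
The essential point of exp(1/(χ - (-4/3))) is -4/3, not -5/3.
So the germ continues analytically to -5/3.


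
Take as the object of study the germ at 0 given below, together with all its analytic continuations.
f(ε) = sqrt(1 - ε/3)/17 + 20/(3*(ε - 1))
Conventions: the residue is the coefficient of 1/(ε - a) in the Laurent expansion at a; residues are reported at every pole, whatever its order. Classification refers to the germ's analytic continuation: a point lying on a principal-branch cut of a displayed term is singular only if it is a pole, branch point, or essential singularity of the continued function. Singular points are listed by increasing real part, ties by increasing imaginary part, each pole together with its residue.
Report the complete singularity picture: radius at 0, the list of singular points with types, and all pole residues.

Radius of convergence at 0: 1.
At 1: a pole of order 1; residue 20/3.
At 3: an algebraic (square-root) branch point.

Denominator factor (ε - 1): pole of order 1 at 1, modulus 1.
Branch term (1/17)*sqrt(1 - ε/(3)): its argument vanishes at ε = 3, a square-root branch point, modulus 3.
The radius of convergence is the smallest modulus among the singular points: 1.
The branch term is analytic at 1 and contributes nothing to the residue; only the rational part matters.
At the order-1 pole 1 set g(ε) = (ε - (1))*(rational part) = 20/3.
Simple pole: residue = g(a) at a = 1, which is 20/3.
List the singular points by increasing real part (a conjugate pair: the negative imaginary part first).


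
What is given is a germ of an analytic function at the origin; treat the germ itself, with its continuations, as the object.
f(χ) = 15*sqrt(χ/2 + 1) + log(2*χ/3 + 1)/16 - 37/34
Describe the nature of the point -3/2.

The point is a logarithmic branch point.

The term (1/16)*log(1 - χ/(-3/2)) has argument 1 - -3/2/(-3/2) = 0 at -3/2: a logarithmic (infinitely-sheeted) branch point; the remaining terms are analytic or single-valued there.


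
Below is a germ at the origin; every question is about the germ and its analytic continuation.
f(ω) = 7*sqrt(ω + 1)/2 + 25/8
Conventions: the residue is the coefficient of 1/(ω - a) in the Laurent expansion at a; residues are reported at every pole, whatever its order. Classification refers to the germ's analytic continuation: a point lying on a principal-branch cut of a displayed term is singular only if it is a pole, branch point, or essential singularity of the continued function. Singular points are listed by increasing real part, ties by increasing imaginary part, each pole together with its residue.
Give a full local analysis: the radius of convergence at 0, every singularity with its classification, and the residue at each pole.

Branch term (7/2)*sqrt(1 - ω/(-1)): its argument vanishes at ω = -1, a square-root branch point, modulus 1.
The radius of convergence is the smallest modulus among the singular points: 1.

Radius of convergence at 0: 1.
At -1: an algebraic (square-root) branch point.


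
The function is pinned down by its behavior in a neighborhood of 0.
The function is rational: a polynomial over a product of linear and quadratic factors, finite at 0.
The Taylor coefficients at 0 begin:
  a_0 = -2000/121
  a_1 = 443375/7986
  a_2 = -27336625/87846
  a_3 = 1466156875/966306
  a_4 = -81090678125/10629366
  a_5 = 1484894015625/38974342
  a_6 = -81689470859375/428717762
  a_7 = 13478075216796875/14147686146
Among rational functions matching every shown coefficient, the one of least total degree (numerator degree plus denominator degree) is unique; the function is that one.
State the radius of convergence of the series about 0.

No rational of total degree below 5 reproduces all 8 coefficients; solving the [2/3] Pade equations on them gives f(n) = (n**2/2 + 17*n/24 - 4)/((n - 11/10)**2*(n + 1/5)), whose expansion matches every shown term.
Denominator factor (n + 1/5): pole of order 1 at -1/5, modulus 1/5.
Denominator factor (n - 11/10)^2: pole of order 2 at 11/10, modulus 11/10.
The radius of convergence is the smallest modulus among the singular points: 1/5.

The radius of convergence is 1/5.


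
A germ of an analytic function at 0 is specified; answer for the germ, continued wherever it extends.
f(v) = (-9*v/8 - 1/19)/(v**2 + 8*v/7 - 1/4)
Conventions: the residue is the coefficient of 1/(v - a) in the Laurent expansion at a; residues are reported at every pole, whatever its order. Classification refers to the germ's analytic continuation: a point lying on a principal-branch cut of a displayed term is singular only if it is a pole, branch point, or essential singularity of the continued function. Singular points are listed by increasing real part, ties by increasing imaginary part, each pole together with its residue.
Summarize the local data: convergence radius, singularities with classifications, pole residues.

Denominator factor (v**2 + 8*v/7 - 1/4): discriminant 113/49, real irrational roots -4/7 + (1/14)*sqrt(113) and -4/7 - (1/14)*sqrt(113); poles of order 1, moduli -4/7 + (1/14)*sqrt(113) and 4/7 + (1/14)*sqrt(113).
The radius of convergence is the smallest modulus among the singular points: -4/7 + (1/14)*sqrt(113).
The factor v**2 + 8*v/7 - 1/4 splits as (v - a)(v - a') with a = -4/7 - (1/14)*sqrt(113), a' = -4/7 + (1/14)*sqrt(113). At the order-1 pole a set g(v) = (v - a)*f(v) = [-9*v/8 - 1/19] / (v - a').
Simple pole: residue = g(a) at a = -4/7 - (1/14)*sqrt(113), which is -9/16 - (157/4294)*sqrt(113).
The factor v**2 + 8*v/7 - 1/4 splits as (v - a)(v - a') with a = -4/7 + (1/14)*sqrt(113), a' = -4/7 - (1/14)*sqrt(113). At the order-1 pole a set g(v) = (v - a)*f(v) = [-9*v/8 - 1/19] / (v - a').
Simple pole: residue = g(a) at a = -4/7 + (1/14)*sqrt(113), which is -9/16 + (157/4294)*sqrt(113).
List the singular points by increasing real part (a conjugate pair: the negative imaginary part first).

Radius of convergence at 0: -4/7 + (1/14)*sqrt(113).
At -4/7 - (1/14)*sqrt(113): a pole of order 1; residue -9/16 - (157/4294)*sqrt(113).
At -4/7 + (1/14)*sqrt(113): a pole of order 1; residue -9/16 + (157/4294)*sqrt(113).


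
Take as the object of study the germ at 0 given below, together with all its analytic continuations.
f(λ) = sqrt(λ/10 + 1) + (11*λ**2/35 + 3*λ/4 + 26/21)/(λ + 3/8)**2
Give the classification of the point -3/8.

The point is a pole of order 2.

The denominator factor λ + 3/8 vanishes at -3/8 and appears to the power 2; the numerator there equals 961/960, nonzero, and no other factor vanishes.
The branch terms are analytic at this point.
Hence a pole whose order is the multiplicity, 2.


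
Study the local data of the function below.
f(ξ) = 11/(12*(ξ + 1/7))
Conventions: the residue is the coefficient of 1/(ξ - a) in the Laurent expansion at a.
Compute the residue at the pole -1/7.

At the order-1 pole -1/7 set g(ξ) = (ξ - (-1/7))*f(ξ) = 11/12.
Simple pole: residue = g(a) at a = -1/7, which is 11/12.

The residue is 11/12.


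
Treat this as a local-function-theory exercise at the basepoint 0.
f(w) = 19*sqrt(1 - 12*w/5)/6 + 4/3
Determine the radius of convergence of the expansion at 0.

The radius of convergence is 5/12.

Branch term (19/6)*sqrt(1 - w/(5/12)): its argument vanishes at w = 5/12, a square-root branch point, modulus 5/12.
The radius of convergence is the smallest modulus among the singular points: 5/12.


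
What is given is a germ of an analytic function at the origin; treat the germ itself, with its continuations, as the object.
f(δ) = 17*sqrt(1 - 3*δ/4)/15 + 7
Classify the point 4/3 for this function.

The point is an algebraic (square-root) branch point.

The term (17/15)*sqrt(1 - δ/(4/3)) has argument 1 - 4/3/(4/3) = 0 at 4/3: a square-root (algebraic, two-sheeted) branch point; the remaining terms are analytic or single-valued there.


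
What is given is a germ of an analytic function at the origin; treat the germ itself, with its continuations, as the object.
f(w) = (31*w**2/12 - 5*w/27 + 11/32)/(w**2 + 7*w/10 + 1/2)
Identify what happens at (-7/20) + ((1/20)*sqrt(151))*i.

The denominator factor w**2 + 7*w/10 + 1/2 vanishes at (-7/20) + ((1/20)*sqrt(151))*i and appears to the power 1; the numerator there equals (-1351/5400) - ((2153/21600)*sqrt(151))*i, nonzero, and no other factor vanishes.
Hence a pole whose order is the multiplicity, 1.

The point is a pole of order 1.


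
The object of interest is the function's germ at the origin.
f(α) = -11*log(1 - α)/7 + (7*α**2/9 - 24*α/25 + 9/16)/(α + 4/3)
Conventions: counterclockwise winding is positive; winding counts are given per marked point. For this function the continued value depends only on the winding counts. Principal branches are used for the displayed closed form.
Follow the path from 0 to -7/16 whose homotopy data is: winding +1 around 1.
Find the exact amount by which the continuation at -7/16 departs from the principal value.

The rational part is single-valued and drops out of the difference; each branch term changes only by its own monodromy.
(-11/7)*log(1 - α/(1)): each positive loop around 1 adds 2*pi*i to the log, so winding +1 contributes (-11/7)*(1)*2*pi*i = -(22/7)*pi*i.
Summing the contributions at α = -7/16 gives -(22/7)*pi*i.

Continued minus principal equals -(22/7)*pi*i.


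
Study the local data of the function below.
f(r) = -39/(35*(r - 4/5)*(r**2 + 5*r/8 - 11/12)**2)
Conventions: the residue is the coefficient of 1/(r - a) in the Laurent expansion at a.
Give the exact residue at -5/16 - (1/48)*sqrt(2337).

The factor r**2 + 5*r/8 - 11/12 splits as (r - a)(r - a') with a = -5/16 - (1/48)*sqrt(2337), a' = -5/16 + (1/48)*sqrt(2337). At the order-2 pole a set g(r) = (r - a)^2*f(r) = [-39/(35*(r - 4/5))] / (r - a')^2.
Order-2 pole: residue = g'(a); g'(-5/16 - (1/48)*sqrt(2337)) = 351000/31423 - (4331224872/19068764743)*sqrt(2337), so the residue is 351000/31423 - (4331224872/19068764743)*sqrt(2337).

The residue is 351000/31423 - (4331224872/19068764743)*sqrt(2337).


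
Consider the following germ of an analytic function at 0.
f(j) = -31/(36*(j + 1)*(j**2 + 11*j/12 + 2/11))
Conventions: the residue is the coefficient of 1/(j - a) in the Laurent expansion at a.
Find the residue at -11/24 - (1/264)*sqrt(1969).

The residue is 341/210 + (4433/37590)*sqrt(1969).

The factor j**2 + 11*j/12 + 2/11 splits as (j - a)(j - a') with a = -11/24 - (1/264)*sqrt(1969), a' = -11/24 + (1/264)*sqrt(1969). At the order-1 pole a set g(j) = (j - a)*f(j) = [-31/(36*(j + 1))] / (j - a').
Simple pole: residue = g(a) at a = -11/24 - (1/264)*sqrt(1969), which is 341/210 + (4433/37590)*sqrt(1969).


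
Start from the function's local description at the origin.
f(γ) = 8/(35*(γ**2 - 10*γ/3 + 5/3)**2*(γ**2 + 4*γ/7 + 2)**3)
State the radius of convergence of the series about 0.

Denominator factor (γ**2 - 10*γ/3 + 5/3)^2: discriminant 40/9, real irrational roots 5/3 + (1/3)*sqrt(10) and 5/3 - (1/3)*sqrt(10); poles of order 2, moduli 5/3 + (1/3)*sqrt(10) and 5/3 - (1/3)*sqrt(10).
Denominator factor (γ**2 + 4*γ/7 + 2)^3: discriminant -376/49, complex-conjugate roots (-2/7) + ((1/7)*sqrt(94))*i and (-2/7) - ((1/7)*sqrt(94))*i; poles of order 3, moduli sqrt(2) and sqrt(2).
The radius of convergence is the smallest modulus among the singular points: 5/3 - (1/3)*sqrt(10).

The radius of convergence is 5/3 - (1/3)*sqrt(10).


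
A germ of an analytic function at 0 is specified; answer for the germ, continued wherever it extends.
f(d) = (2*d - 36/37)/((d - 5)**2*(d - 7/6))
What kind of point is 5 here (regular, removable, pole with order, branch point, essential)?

The point is a pole of order 2.

The denominator factor d - 5 vanishes at 5 and appears to the power 2; the numerator there equals 334/37, nonzero, and no other factor vanishes.
Hence a pole whose order is the multiplicity, 2.


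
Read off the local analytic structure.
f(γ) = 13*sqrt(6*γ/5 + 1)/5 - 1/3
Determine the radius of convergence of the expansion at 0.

Branch term (13/5)*sqrt(1 - γ/(-5/6)): its argument vanishes at γ = -5/6, a square-root branch point, modulus 5/6.
The radius of convergence is the smallest modulus among the singular points: 5/6.

The radius of convergence is 5/6.


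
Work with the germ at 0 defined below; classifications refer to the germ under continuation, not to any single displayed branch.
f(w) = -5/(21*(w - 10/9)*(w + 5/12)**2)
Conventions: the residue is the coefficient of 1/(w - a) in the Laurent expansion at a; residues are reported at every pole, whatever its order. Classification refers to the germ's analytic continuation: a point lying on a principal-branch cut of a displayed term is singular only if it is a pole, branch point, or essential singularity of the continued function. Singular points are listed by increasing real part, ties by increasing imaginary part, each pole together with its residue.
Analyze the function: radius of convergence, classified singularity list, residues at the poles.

Denominator factor (w + 5/12)^2: pole of order 2 at -5/12, modulus 5/12.
Denominator factor (w - 10/9): pole of order 1 at 10/9, modulus 10/9.
The radius of convergence is the smallest modulus among the singular points: 5/12.
At the order-2 pole -5/12 set g(w) = (w - (-5/12))^2*f(w) = -5/(21*(w - 10/9)).
Order-2 pole: residue = g'(a); g'(-5/12) = 432/4235, so the residue is 432/4235.
At the order-1 pole 10/9 set g(w) = (w - (10/9))*f(w) = -5/(21*(w + 5/12)**2).
Simple pole: residue = g(a) at a = 10/9, which is -432/4235.
List the singular points by increasing real part (a conjugate pair: the negative imaginary part first).

Radius of convergence at 0: 5/12.
At -5/12: a pole of order 2; residue 432/4235.
At 10/9: a pole of order 1; residue -432/4235.


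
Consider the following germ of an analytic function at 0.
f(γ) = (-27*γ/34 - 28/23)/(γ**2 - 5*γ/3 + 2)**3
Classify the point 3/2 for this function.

Denominator factors: γ**2 - 5*γ/3 + 2 = 7/4 at γ = 3/2 — none vanishes.
So the germ continues analytically to 3/2.

The point is a regular point.


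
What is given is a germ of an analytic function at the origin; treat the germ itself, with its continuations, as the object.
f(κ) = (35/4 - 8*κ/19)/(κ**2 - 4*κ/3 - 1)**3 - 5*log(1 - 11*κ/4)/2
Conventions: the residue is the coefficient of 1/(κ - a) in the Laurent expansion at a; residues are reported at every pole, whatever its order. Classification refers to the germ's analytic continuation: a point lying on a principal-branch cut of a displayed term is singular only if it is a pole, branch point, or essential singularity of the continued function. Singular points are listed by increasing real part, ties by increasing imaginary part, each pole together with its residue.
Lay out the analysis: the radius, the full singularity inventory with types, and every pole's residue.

Radius of convergence at 0: 4/11.
At 2/3 - (1/3)*sqrt(13): a pole of order 3; residue -(469233/2671552)*sqrt(13).
At 4/11: a logarithmic branch point.
At 2/3 + (1/3)*sqrt(13): a pole of order 3; residue (469233/2671552)*sqrt(13).

Denominator factor (κ**2 - 4*κ/3 - 1)^3: discriminant 52/9, real irrational roots 2/3 + (1/3)*sqrt(13) and 2/3 - (1/3)*sqrt(13); poles of order 3, moduli 2/3 + (1/3)*sqrt(13) and -2/3 + (1/3)*sqrt(13).
Branch term (-5/2)*log(1 - κ/(4/11)): its argument vanishes at κ = 4/11, a logarithmic branch point, modulus 4/11.
The radius of convergence is the smallest modulus among the singular points: 4/11.
The branch term is analytic at 2/3 - (1/3)*sqrt(13) and contributes nothing to the residue; only the rational part matters.
The factor κ**2 - 4*κ/3 - 1 splits as (κ - a)(κ - a') with a = 2/3 - (1/3)*sqrt(13), a' = 2/3 + (1/3)*sqrt(13). At the order-3 pole a set g(κ) = (κ - a)^3*(rational part) = [35/4 - 8*κ/19] / (κ - a')^3.
Order-3 pole: residue = g''(a)/2; g''(2/3 - (1/3)*sqrt(13)) = -(469233/1335776)*sqrt(13), so the residue is -(469233/2671552)*sqrt(13).
The branch term is analytic at 2/3 + (1/3)*sqrt(13) and contributes nothing to the residue; only the rational part matters.
The factor κ**2 - 4*κ/3 - 1 splits as (κ - a)(κ - a') with a = 2/3 + (1/3)*sqrt(13), a' = 2/3 - (1/3)*sqrt(13). At the order-3 pole a set g(κ) = (κ - a)^3*(rational part) = [35/4 - 8*κ/19] / (κ - a')^3.
Order-3 pole: residue = g''(a)/2; g''(2/3 + (1/3)*sqrt(13)) = (469233/1335776)*sqrt(13), so the residue is (469233/2671552)*sqrt(13).
List the singular points by increasing real part (a conjugate pair: the negative imaginary part first).


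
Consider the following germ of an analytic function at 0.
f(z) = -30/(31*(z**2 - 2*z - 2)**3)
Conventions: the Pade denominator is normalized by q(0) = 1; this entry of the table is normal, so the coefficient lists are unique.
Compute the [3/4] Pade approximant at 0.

The Pade approximant has numerator coefficients [15/124, 765/9796, 495/19592, 30/2449]; denominator coefficients [1, 288/79, 288/79, -24/79, -225/158].

Taylor coefficients needed (expand at 0): a_0 = 15/124, a_1 = -45/124, a_2 = 225/248, a_3 = -60/31, a_4 = 945/248, a_5 = -1755/248, a_6 = 6255/496, a_7 = -675/31.
Write the denominator as Q(z) = 1 + q1*z + q2*z^2 + q3*z^3 + q4*z^4. Requiring Q*f - P = O(z^8) with deg P <= 3 kills the coefficients of z^4..z^7 in Q*f:
  z^4: a_4 + q1*a_3 + q2*a_2 + q3*a_1 + q4*a_0 = 0, i.e. 945/248 + (-60/31)*q1 + (225/248)*q2 + (-45/124)*q3 + (15/124)*q4 = 0.
  z^5: a_5 + q1*a_4 + q2*a_3 + q3*a_2 + q4*a_1 = 0, i.e. -1755/248 + (945/248)*q1 + (-60/31)*q2 + (225/248)*q3 + (-45/124)*q4 = 0.
  z^6: a_6 + q1*a_5 + q2*a_4 + q3*a_3 + q4*a_2 = 0, i.e. 6255/496 + (-1755/248)*q1 + (945/248)*q2 + (-60/31)*q3 + (225/248)*q4 = 0.
  z^7: a_7 + q1*a_6 + q2*a_5 + q3*a_4 + q4*a_3 = 0, i.e. -675/31 + (6255/496)*q1 + (-1755/248)*q2 + (945/248)*q3 + (-60/31)*q4 = 0.
Solving this linear system: q1 = 288/79, q2 = 288/79, q3 = -24/79, q4 = -225/158.
The numerator is Q*f truncated at degree 3: P0 = a_0 = 15/124; P1 = a_1 + q1*a_0 = 765/9796; P2 = a_2 + q1*a_1 + q2*a_0 = 495/19592; P3 = a_3 + q1*a_2 + q2*a_1 + q3*a_0 = 30/2449.
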